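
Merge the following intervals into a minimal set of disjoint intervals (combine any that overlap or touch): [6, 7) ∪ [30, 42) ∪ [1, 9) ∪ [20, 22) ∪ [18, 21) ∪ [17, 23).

[1, 9) ∪ [17, 23) ∪ [30, 42)

Sort by start: [1, 9), [6, 7), [17, 23), [18, 21), [20, 22), [30, 42).
[6, 7) overlaps/touches [1, 9) → extend to [1, 9).
[17, 23) is disjoint → start new block.
[18, 21) overlaps/touches [17, 23) → extend to [17, 23).
[20, 22) overlaps/touches [17, 23) → extend to [17, 23).
[30, 42) is disjoint → start new block.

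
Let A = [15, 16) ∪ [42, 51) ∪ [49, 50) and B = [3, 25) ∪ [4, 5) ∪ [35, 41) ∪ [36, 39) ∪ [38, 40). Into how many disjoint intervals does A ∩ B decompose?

1

A, merged: [15, 16), [42, 51).
B, merged: [3, 25), [35, 41).
A ∩ B = [15, 16).
That is 1 disjoint piece.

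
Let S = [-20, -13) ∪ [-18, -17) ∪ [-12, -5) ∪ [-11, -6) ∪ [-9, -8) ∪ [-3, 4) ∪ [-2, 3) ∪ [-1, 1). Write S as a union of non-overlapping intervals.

[-20, -13) ∪ [-12, -5) ∪ [-3, 4)

[-18, -17) overlaps/touches [-20, -13) → extend to [-20, -13).
[-12, -5) is disjoint → start new block.
[-11, -6) overlaps/touches [-12, -5) → extend to [-12, -5).
[-9, -8) overlaps/touches [-12, -5) → extend to [-12, -5).
[-3, 4) is disjoint → start new block.
[-2, 3) overlaps/touches [-3, 4) → extend to [-3, 4).
[-1, 1) overlaps/touches [-3, 4) → extend to [-3, 4).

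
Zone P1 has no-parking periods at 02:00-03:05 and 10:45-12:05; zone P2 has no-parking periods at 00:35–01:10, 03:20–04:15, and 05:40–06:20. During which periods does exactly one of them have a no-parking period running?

A \ B = 02:00-03:05, 10:45-12:05.
B \ A = 00:35-01:10, 03:20-04:15, 05:40-06:20.
Union of the two gives the symmetric difference.

00:35-01:10, 02:00-03:05, 03:20-04:15, 05:40-06:20, 10:45-12:05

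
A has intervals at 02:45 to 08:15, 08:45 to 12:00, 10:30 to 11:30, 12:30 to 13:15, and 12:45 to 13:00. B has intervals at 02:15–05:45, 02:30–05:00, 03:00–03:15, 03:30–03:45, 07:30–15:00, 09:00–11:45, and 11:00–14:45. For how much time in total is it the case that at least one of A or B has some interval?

12 h 45 min

Merge the first list: 02:45–08:15, 08:45–12:00, 12:30–13:15.
Merge the second list: 02:15–05:45, 07:30–15:00.
A ∪ B = 02:15–15:00.
Total: 12 h 45 min.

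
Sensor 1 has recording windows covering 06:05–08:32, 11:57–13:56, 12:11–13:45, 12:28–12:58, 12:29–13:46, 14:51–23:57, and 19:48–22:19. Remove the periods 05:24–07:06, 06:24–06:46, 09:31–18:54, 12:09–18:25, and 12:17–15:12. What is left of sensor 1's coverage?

07:06–08:32, 18:54–23:57

First set merges to 06:05–08:32, 11:57–13:56, 14:51–23:57.
Second set merges to 05:24–07:06, 09:31–18:54.
06:05–08:32 \ B = 07:06–08:32.
11:57–13:56: entirely removed.
14:51–23:57 \ B = 18:54–23:57.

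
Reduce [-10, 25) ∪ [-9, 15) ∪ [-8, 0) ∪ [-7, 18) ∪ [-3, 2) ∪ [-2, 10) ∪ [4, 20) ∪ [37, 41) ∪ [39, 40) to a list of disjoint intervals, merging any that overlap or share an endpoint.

[-10, 25) ∪ [37, 41)

[-9, 15) overlaps/touches [-10, 25) → extend to [-10, 25).
[-8, 0) overlaps/touches [-10, 25) → extend to [-10, 25).
[-7, 18) overlaps/touches [-10, 25) → extend to [-10, 25).
[-3, 2) overlaps/touches [-10, 25) → extend to [-10, 25).
[-2, 10) overlaps/touches [-10, 25) → extend to [-10, 25).
[4, 20) overlaps/touches [-10, 25) → extend to [-10, 25).
[37, 41) is disjoint → start new block.
[39, 40) overlaps/touches [37, 41) → extend to [37, 41).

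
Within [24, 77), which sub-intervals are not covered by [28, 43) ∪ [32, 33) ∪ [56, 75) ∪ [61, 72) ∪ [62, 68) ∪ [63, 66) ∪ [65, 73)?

The merged coverage is [28, 43), [56, 75).
Uncovered inside [24, 77): [24, 28), [43, 56), [75, 77).

[24, 28) ∪ [43, 56) ∪ [75, 77)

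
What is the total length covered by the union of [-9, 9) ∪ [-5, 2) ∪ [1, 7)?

18

Merged: [-9, 9).
Length: 18.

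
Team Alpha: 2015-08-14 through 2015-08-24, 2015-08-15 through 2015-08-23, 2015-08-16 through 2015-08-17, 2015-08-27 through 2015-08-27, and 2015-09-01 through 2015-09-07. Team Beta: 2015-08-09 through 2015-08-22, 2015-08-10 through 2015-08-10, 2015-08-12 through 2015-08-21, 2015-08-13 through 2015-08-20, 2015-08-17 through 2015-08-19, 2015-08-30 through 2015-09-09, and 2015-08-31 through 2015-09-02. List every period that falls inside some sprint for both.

First set merges to 2015-08-14 through 2015-08-24, 2015-08-27 through 2015-08-27, 2015-09-01 through 2015-09-07.
Second set merges to 2015-08-09 through 2015-08-22, 2015-08-30 through 2015-09-09.
2015-08-14 through 2015-08-24 overlaps B on 2015-08-14 through 2015-08-22.
2015-08-27 through 2015-08-27 falls entirely outside B.
2015-09-01 through 2015-09-07 overlaps B on 2015-09-01 through 2015-09-07.

2015-08-14 through 2015-08-22, 2015-09-01 through 2015-09-07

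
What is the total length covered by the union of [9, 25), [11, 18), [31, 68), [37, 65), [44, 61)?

Merged: [9, 25), [31, 68).
Lengths: 16 + 37 = 53.

53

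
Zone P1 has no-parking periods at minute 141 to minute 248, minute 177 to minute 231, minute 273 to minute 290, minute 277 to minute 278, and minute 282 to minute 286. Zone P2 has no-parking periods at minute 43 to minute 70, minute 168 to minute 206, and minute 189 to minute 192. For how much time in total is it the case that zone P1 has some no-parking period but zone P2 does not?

A, merged: minute 141 to minute 248, minute 273 to minute 290.
B, merged: minute 43 to minute 70, minute 168 to minute 206.
A \ B = minute 141 to minute 168, minute 206 to minute 248, minute 273 to minute 290.
Total: 27 minutes + 42 minutes + 17 minutes = 86 minutes.

86 minutes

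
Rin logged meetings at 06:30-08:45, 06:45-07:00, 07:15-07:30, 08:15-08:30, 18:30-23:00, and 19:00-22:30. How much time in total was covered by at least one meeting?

6 h 45 min

Merged: 06:30-08:45, 18:30-23:00.
Lengths: 2 h 15 min + 4 h 30 min = 6 h 45 min.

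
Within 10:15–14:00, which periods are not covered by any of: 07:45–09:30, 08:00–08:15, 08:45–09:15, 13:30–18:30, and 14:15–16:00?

10:15–13:30

After merging, the occupied span is 07:45–09:30, 13:30–18:30.
Complement within 10:15–14:00: 10:15–13:30.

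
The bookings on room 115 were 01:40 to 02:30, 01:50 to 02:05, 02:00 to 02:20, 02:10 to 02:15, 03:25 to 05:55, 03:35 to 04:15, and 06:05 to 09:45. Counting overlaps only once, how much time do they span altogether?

Merged: 01:40-02:30, 03:25-05:55, 06:05-09:45.
Lengths: 50 min + 2 h 30 min + 3 h 40 min = 7 h.

7 h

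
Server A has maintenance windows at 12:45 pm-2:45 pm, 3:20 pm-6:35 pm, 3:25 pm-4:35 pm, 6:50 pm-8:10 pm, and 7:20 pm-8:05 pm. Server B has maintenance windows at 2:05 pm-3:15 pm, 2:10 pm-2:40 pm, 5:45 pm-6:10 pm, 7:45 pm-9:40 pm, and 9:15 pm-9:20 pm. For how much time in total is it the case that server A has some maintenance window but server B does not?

Merge the first list: 12:45 pm–2:45 pm, 3:20 pm–6:35 pm, 6:50 pm–8:10 pm.
Merge the second list: 2:05 pm–3:15 pm, 5:45 pm–6:10 pm, 7:45 pm–9:40 pm.
A \ B = 12:45 pm–2:05 pm, 3:20 pm–5:45 pm, 6:10 pm–6:35 pm, 6:50 pm–7:45 pm.
Total: 1 h 20 min + 2 h 25 min + 25 min + 55 min = 5 h 5 min.

5 h 5 min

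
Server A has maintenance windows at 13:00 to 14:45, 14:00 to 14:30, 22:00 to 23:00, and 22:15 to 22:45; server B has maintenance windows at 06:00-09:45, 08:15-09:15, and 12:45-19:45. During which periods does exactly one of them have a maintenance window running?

Merge the first list: 13:00–14:45, 22:00–23:00.
Merge the second list: 06:00–09:45, 12:45–19:45.
A \ B = 22:00–23:00.
B \ A = 06:00–09:45, 12:45–13:00, 14:45–19:45.
Union of the two gives the symmetric difference.

06:00–09:45, 12:45–13:00, 14:45–19:45, 22:00–23:00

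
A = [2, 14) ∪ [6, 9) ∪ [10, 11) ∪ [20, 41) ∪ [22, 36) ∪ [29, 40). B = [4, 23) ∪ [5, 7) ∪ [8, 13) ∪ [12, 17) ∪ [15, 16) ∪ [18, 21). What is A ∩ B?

Merge the first list: [2, 14), [20, 41).
Merge the second list: [4, 23).
[2, 14) ∩ B → [4, 14).
[20, 41) ∩ B → [20, 23).

[4, 14) ∪ [20, 23)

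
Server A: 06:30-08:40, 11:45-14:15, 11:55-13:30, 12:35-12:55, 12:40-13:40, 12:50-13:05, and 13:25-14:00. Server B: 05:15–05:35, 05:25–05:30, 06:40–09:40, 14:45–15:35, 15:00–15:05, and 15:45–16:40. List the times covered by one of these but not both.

05:15–05:35, 06:30–06:40, 08:40–09:40, 11:45–14:15, 14:45–15:35, 15:45–16:40

Merge the first list: 06:30–08:40, 11:45–14:15.
Merge the second list: 05:15–05:35, 06:40–09:40, 14:45–15:35, 15:45–16:40.
Only in the first: 06:30–06:40, 11:45–14:15.
Only in the second: 05:15–05:35, 08:40–09:40, 14:45–15:35, 15:45–16:40.
Together these are the periods covered by exactly one.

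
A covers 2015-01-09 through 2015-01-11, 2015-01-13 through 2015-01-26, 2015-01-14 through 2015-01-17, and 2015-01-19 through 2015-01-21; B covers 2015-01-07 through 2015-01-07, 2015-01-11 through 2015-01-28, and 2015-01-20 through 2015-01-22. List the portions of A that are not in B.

Merge the first list: 2015-01-09 through 2015-01-11, 2015-01-13 through 2015-01-26.
Merge the second list: 2015-01-07 through 2015-01-07, 2015-01-11 through 2015-01-28.
2015-01-09 through 2015-01-11 with B removed leaves 2015-01-09 through 2015-01-10.
2015-01-13 through 2015-01-26 lies entirely inside B → drops out.

2015-01-09 through 2015-01-10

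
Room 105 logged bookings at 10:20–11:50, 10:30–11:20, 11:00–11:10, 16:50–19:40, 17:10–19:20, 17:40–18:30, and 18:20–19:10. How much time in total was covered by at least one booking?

4 h 20 min

Merged: 10:20–11:50, 16:50–19:40.
Lengths: 1 h 30 min + 2 h 50 min = 4 h 20 min.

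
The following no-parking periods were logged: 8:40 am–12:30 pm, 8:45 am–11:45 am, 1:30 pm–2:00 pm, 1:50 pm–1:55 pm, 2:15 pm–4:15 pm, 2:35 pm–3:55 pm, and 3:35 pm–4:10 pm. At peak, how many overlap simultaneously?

3

Sweep endpoints in order; track running count of active intervals.
Peak of 3 reached at 3:35 pm.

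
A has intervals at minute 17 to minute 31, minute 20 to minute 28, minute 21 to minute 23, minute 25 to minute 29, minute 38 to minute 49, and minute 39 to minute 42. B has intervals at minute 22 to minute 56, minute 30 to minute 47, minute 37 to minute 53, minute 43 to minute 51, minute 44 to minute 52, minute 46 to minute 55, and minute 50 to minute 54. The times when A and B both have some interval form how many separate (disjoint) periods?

A, merged: minute 17 to minute 31, minute 38 to minute 49.
B, merged: minute 22 to minute 56.
A ∩ B = minute 22 to minute 31, minute 38 to minute 49.
That is 2 disjoint pieces.

2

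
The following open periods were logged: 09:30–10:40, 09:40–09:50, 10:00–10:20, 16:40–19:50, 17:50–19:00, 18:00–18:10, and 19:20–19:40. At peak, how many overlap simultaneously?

At 18:00, 3 of the intervals are simultaneously active.
No point has more.

3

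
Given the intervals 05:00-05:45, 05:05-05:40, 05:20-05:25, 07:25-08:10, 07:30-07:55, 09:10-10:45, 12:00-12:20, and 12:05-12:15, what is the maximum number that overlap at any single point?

Sweep endpoints in order; track running count of active intervals.
Peak of 3 reached at 05:20.

3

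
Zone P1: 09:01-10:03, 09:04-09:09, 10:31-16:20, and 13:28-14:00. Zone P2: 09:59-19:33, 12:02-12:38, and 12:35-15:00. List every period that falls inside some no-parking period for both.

First set merges to 09:01-10:03, 10:31-16:20.
Second set merges to 09:59-19:33.
09:01-10:03 ∩ B → 09:59-10:03.
10:31-16:20 ∩ B → 10:31-16:20.

09:59-10:03, 10:31-16:20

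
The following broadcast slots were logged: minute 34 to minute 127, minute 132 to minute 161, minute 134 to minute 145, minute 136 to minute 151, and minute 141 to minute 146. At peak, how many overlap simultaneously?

4

Walk the sorted start/end points keeping a running depth.
The depth first hits 4 at minute 141.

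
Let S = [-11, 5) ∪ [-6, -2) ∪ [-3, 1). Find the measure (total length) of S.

Merged: [-11, 5).
Length: 16.

16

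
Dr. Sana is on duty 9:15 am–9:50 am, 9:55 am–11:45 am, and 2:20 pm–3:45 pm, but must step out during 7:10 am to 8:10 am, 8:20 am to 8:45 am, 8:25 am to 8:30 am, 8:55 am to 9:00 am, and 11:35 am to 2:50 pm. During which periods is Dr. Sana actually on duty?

B, merged: 7:10 am-8:10 am, 8:20 am-8:45 am, 8:55 am-9:00 am, 11:35 am-2:50 pm.
9:15 am-9:50 am is untouched.
9:55 am-11:45 am with B removed leaves 9:55 am-11:35 am.
2:20 pm-3:45 pm with B removed leaves 2:50 pm-3:45 pm.

9:15 am-9:50 am, 9:55 am-11:35 am, 2:50 pm-3:45 pm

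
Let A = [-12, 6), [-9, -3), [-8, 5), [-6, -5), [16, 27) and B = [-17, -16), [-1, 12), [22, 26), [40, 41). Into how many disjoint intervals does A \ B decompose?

A, merged: [-12, 6), [16, 27).
A \ B = [-12, -1), [16, 22), [26, 27).
That is 3 disjoint pieces.

3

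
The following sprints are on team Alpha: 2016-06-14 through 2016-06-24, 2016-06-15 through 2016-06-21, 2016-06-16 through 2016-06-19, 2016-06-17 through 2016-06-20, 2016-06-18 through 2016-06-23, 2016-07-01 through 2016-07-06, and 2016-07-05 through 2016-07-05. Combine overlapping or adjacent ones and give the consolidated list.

2016-06-15 through 2016-06-21 overlaps/touches 2016-06-14 through 2016-06-24 → extend to 2016-06-14 through 2016-06-24.
2016-06-16 through 2016-06-19 overlaps/touches 2016-06-14 through 2016-06-24 → extend to 2016-06-14 through 2016-06-24.
2016-06-17 through 2016-06-20 overlaps/touches 2016-06-14 through 2016-06-24 → extend to 2016-06-14 through 2016-06-24.
2016-06-18 through 2016-06-23 overlaps/touches 2016-06-14 through 2016-06-24 → extend to 2016-06-14 through 2016-06-24.
2016-07-01 through 2016-07-06 is disjoint → start new block.
2016-07-05 through 2016-07-05 overlaps/touches 2016-07-01 through 2016-07-06 → extend to 2016-07-01 through 2016-07-06.

2016-06-14 through 2016-06-24, 2016-07-01 through 2016-07-06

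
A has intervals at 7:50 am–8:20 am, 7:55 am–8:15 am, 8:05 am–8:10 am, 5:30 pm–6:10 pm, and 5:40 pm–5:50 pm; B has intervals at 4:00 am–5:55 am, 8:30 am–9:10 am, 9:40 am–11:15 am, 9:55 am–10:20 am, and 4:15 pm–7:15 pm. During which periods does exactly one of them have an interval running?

4:00 am–5:55 am, 7:50 am–8:20 am, 8:30 am–9:10 am, 9:40 am–11:15 am, 4:15 pm–5:30 pm, 6:10 pm–7:15 pm

Merge the first list: 7:50 am–8:20 am, 5:30 pm–6:10 pm.
Merge the second list: 4:00 am–5:55 am, 8:30 am–9:10 am, 9:40 am–11:15 am, 4:15 pm–7:15 pm.
Only in the first: 7:50 am–8:20 am.
Only in the second: 4:00 am–5:55 am, 8:30 am–9:10 am, 9:40 am–11:15 am, 4:15 pm–5:30 pm, 6:10 pm–7:15 pm.
Together these are the periods covered by exactly one.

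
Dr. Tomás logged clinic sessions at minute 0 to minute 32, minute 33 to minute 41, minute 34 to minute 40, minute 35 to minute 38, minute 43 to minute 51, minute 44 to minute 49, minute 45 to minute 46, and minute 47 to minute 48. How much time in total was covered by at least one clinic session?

Merged: minute 0 to minute 32, minute 33 to minute 41, minute 43 to minute 51.
Lengths: 32 minutes + 8 minutes + 8 minutes = 48 minutes.

48 minutes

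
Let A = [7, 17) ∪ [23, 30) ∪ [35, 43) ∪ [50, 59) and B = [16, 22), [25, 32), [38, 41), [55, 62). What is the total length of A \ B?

A \ B = [7, 16), [23, 25), [35, 38), [41, 43), [50, 55).
Total: 9 + 2 + 3 + 2 + 5 = 21.

21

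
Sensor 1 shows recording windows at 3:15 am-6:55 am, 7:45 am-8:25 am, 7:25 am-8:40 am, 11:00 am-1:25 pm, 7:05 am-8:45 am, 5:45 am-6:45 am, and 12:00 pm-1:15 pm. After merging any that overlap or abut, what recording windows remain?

Sort by start: 3:15 am-6:55 am, 5:45 am-6:45 am, 7:05 am-8:45 am, 7:25 am-8:40 am, 7:45 am-8:25 am, 11:00 am-1:25 pm, 12:00 pm-1:15 pm.
5:45 am-6:45 am overlaps/touches 3:15 am-6:55 am → extend to 3:15 am-6:55 am.
7:05 am-8:45 am is disjoint → start new block.
7:25 am-8:40 am overlaps/touches 7:05 am-8:45 am → extend to 7:05 am-8:45 am.
7:45 am-8:25 am overlaps/touches 7:05 am-8:45 am → extend to 7:05 am-8:45 am.
11:00 am-1:25 pm is disjoint → start new block.
12:00 pm-1:15 pm overlaps/touches 11:00 am-1:25 pm → extend to 11:00 am-1:25 pm.

3:15 am-6:55 am, 7:05 am-8:45 am, 11:00 am-1:25 pm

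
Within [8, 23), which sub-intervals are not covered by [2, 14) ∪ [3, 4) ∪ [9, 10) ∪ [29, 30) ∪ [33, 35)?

[14, 23)

After merging, the occupied span is [2, 14), [29, 30), [33, 35).
Uncovered inside [8, 23): [14, 23).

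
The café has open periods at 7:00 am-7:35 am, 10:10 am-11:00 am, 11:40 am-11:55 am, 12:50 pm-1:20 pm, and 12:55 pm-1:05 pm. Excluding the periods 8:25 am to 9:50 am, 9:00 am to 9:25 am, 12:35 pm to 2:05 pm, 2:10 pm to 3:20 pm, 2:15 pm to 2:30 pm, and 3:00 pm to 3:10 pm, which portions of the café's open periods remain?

7:00 am–7:35 am, 10:10 am–11:00 am, 11:40 am–11:55 am

A, merged: 7:00 am–7:35 am, 10:10 am–11:00 am, 11:40 am–11:55 am, 12:50 pm–1:20 pm.
B, merged: 8:25 am–9:50 am, 12:35 pm–2:05 pm, 2:10 pm–3:20 pm.
7:00 am–7:35 am: nothing removed.
10:10 am–11:00 am: nothing removed.
11:40 am–11:55 am: nothing removed.
12:50 pm–1:20 pm: entirely removed.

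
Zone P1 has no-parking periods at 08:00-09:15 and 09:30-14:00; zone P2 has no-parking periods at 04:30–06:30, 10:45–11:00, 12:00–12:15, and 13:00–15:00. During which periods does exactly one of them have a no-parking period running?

A \ B = 08:00–09:15, 09:30–10:45, 11:00–12:00, 12:15–13:00.
B \ A = 04:30–06:30, 14:00–15:00.
Union of the two gives the symmetric difference.

04:30–06:30, 08:00–09:15, 09:30–10:45, 11:00–12:00, 12:15–13:00, 14:00–15:00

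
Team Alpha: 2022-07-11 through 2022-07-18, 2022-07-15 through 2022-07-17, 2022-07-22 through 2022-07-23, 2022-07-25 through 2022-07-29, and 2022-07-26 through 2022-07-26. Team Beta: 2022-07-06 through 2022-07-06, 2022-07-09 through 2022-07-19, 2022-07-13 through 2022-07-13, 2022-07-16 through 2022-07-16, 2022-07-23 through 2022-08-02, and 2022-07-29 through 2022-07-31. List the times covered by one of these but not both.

2022-07-06 through 2022-07-06, 2022-07-09 through 2022-07-10, 2022-07-19 through 2022-07-19, 2022-07-22 through 2022-07-22, 2022-07-24 through 2022-07-24, 2022-07-30 through 2022-08-02

Merge the first list: 2022-07-11 through 2022-07-18, 2022-07-22 through 2022-07-23, 2022-07-25 through 2022-07-29.
Merge the second list: 2022-07-06 through 2022-07-06, 2022-07-09 through 2022-07-19, 2022-07-23 through 2022-08-02.
Only in the first: 2022-07-22 through 2022-07-22.
Only in the second: 2022-07-06 through 2022-07-06, 2022-07-09 through 2022-07-10, 2022-07-19 through 2022-07-19, 2022-07-24 through 2022-07-24, 2022-07-30 through 2022-08-02.
Together these are the periods covered by exactly one.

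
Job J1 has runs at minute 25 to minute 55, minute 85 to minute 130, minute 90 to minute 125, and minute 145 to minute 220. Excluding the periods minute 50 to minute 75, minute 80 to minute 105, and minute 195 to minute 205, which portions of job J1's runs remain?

minute 25 to minute 50, minute 105 to minute 130, minute 145 to minute 195, minute 205 to minute 220

A, merged: minute 25 to minute 55, minute 85 to minute 130, minute 145 to minute 220.
minute 25 to minute 55 \ B = minute 25 to minute 50.
minute 85 to minute 130 \ B = minute 105 to minute 130.
minute 145 to minute 220 \ B = minute 145 to minute 195, minute 205 to minute 220.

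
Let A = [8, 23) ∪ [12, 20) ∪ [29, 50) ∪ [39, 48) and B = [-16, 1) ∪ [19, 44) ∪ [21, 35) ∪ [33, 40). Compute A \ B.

A, merged: [8, 23), [29, 50).
B, merged: [-16, 1), [19, 44).
[8, 23) with B removed leaves [8, 19).
[29, 50) with B removed leaves [44, 50).

[8, 19) ∪ [44, 50)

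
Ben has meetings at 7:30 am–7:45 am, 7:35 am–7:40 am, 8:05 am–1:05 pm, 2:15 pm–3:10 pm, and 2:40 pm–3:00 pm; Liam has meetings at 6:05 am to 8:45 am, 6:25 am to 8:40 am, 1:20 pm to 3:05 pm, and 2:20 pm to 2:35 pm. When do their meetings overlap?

7:30 am–7:45 am, 8:05 am–8:45 am, 2:15 pm–3:05 pm

Merge the first list: 7:30 am–7:45 am, 8:05 am–1:05 pm, 2:15 pm–3:10 pm.
Merge the second list: 6:05 am–8:45 am, 1:20 pm–3:05 pm.
7:30 am–7:45 am overlaps B on 7:30 am–7:45 am.
8:05 am–1:05 pm overlaps B on 8:05 am–8:45 am.
2:15 pm–3:10 pm overlaps B on 2:15 pm–3:05 pm.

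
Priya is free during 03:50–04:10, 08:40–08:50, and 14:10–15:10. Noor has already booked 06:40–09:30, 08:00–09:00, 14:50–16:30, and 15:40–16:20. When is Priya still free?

Merge the second list: 06:40–09:30, 14:50–16:30.
03:50–04:10: no B overlap → unchanged.
08:40–08:50: fully covered by B → removed.
14:10–15:10 minus B → 14:10–14:50.

03:50–04:10, 14:10–14:50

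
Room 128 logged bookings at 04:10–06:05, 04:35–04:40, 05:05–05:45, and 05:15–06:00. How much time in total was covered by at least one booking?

Merged: 04:10–06:05.
Length: 1 h 55 min.

1 h 55 min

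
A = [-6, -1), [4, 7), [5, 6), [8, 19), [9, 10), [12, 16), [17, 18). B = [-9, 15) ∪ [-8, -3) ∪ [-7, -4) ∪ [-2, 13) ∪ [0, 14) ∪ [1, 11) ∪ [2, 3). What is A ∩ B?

A, merged: [-6, -1), [4, 7), [8, 19).
B, merged: [-9, 15).
[-6, -1) overlaps B on [-6, -1).
[4, 7) overlaps B on [4, 7).
[8, 19) overlaps B on [8, 15).

[-6, -1) ∪ [4, 7) ∪ [8, 15)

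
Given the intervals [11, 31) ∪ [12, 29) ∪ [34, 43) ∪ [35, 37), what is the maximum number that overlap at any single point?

Sweep endpoints in order; track running count of active intervals.
Peak of 2 reached at 12.

2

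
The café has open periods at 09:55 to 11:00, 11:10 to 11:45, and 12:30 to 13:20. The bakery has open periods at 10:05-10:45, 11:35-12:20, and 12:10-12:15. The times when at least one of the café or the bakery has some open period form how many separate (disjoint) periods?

B, merged: 10:05–10:45, 11:35–12:20.
A ∪ B = 09:55–11:00, 11:10–12:20, 12:30–13:20.
That is 3 disjoint pieces.

3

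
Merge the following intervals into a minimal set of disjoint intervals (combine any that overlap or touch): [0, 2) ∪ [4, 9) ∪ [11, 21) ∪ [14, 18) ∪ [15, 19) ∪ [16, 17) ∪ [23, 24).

[4, 9) is disjoint → start new block.
[11, 21) is disjoint → start new block.
[14, 18) overlaps/touches [11, 21) → extend to [11, 21).
[15, 19) overlaps/touches [11, 21) → extend to [11, 21).
[16, 17) overlaps/touches [11, 21) → extend to [11, 21).
[23, 24) is disjoint → start new block.

[0, 2) ∪ [4, 9) ∪ [11, 21) ∪ [23, 24)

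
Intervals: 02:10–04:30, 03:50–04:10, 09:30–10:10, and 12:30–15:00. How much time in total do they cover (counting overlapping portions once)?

5 h 30 min

Merged: 02:10–04:30, 09:30–10:10, 12:30–15:00.
Lengths: 2 h 20 min + 40 min + 2 h 30 min = 5 h 30 min.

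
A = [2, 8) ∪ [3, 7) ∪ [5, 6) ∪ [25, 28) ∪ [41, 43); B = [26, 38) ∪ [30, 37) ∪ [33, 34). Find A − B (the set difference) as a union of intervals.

First set merges to [2, 8), [25, 28), [41, 43).
Second set merges to [26, 38).
[2, 8) is untouched.
[25, 28) with B removed leaves [25, 26).
[41, 43) is untouched.

[2, 8) ∪ [25, 26) ∪ [41, 43)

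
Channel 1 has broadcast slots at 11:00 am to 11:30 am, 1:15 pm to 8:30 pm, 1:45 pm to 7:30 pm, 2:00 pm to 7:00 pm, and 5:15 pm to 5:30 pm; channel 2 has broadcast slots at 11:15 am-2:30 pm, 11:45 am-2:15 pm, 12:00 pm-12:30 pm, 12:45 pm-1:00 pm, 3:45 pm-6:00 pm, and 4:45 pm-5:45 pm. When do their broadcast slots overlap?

A, merged: 11:00 am–11:30 am, 1:15 pm–8:30 pm.
B, merged: 11:15 am–2:30 pm, 3:45 pm–6:00 pm.
11:00 am–11:30 am ∩ B → 11:15 am–11:30 am.
1:15 pm–8:30 pm ∩ B → 1:15 pm–2:30 pm, 3:45 pm–6:00 pm.

11:15 am–11:30 am, 1:15 pm–2:30 pm, 3:45 pm–6:00 pm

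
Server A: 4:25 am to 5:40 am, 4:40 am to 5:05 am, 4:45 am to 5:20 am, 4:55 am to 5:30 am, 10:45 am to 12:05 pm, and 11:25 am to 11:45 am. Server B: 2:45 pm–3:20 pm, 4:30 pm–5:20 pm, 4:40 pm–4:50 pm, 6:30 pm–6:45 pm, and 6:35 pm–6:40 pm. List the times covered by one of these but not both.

4:25 am–5:40 am, 10:45 am–12:05 pm, 2:45 pm–3:20 pm, 4:30 pm–5:20 pm, 6:30 pm–6:45 pm

Merge the first list: 4:25 am–5:40 am, 10:45 am–12:05 pm.
Merge the second list: 2:45 pm–3:20 pm, 4:30 pm–5:20 pm, 6:30 pm–6:45 pm.
A but not B: 4:25 am–5:40 am, 10:45 am–12:05 pm.
B but not A: 2:45 pm–3:20 pm, 4:30 pm–5:20 pm, 6:30 pm–6:45 pm.
Combining gives A △ B.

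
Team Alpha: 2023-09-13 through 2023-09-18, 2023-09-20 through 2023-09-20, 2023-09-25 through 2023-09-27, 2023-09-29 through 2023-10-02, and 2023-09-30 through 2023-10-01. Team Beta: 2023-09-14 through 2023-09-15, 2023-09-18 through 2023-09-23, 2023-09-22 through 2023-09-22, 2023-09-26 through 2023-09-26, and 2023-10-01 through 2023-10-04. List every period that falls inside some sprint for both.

2023-09-14 through 2023-09-15, 2023-09-18 through 2023-09-18, 2023-09-20 through 2023-09-20, 2023-09-26 through 2023-09-26, 2023-10-01 through 2023-10-02

First set merges to 2023-09-13 through 2023-09-18, 2023-09-20 through 2023-09-20, 2023-09-25 through 2023-09-27, 2023-09-29 through 2023-10-02.
Second set merges to 2023-09-14 through 2023-09-15, 2023-09-18 through 2023-09-23, 2023-09-26 through 2023-09-26, 2023-10-01 through 2023-10-04.
2023-09-13 through 2023-09-18 ∩ B → 2023-09-14 through 2023-09-15, 2023-09-18 through 2023-09-18.
2023-09-20 through 2023-09-20 ∩ B → 2023-09-20 through 2023-09-20.
2023-09-25 through 2023-09-27 ∩ B → 2023-09-26 through 2023-09-26.
2023-09-29 through 2023-10-02 ∩ B → 2023-10-01 through 2023-10-02.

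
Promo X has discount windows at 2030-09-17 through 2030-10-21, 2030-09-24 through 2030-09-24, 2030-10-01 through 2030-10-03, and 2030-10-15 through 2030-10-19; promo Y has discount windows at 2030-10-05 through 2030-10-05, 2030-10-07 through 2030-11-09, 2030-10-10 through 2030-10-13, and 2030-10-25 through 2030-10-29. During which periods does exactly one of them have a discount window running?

2030-09-17 through 2030-10-04, 2030-10-06 through 2030-10-06, 2030-10-22 through 2030-11-09

First set merges to 2030-09-17 through 2030-10-21.
Second set merges to 2030-10-05 through 2030-10-05, 2030-10-07 through 2030-11-09.
A \ B = 2030-09-17 through 2030-10-04, 2030-10-06 through 2030-10-06.
B \ A = 2030-10-22 through 2030-11-09.
Union of the two gives the symmetric difference.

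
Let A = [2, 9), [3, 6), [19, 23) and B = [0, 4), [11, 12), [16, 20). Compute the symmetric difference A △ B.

[0, 2) ∪ [4, 9) ∪ [11, 12) ∪ [16, 19) ∪ [20, 23)

Merge the first list: [2, 9), [19, 23).
Only in the first: [4, 9), [20, 23).
Only in the second: [0, 2), [11, 12), [16, 19).
Together these are the periods covered by exactly one.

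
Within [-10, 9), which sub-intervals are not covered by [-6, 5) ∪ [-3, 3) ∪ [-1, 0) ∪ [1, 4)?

Covered (merged): [-6, 5).
Uncovered inside [-10, 9): [-10, -6), [5, 9).

[-10, -6) ∪ [5, 9)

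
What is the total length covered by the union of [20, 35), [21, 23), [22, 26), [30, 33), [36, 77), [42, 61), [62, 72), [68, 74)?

56

Merged: [20, 35), [36, 77).
Lengths: 15 + 41 = 56.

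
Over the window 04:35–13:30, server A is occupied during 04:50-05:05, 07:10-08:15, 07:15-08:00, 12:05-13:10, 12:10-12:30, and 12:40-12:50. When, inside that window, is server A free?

04:35-04:50, 05:05-07:10, 08:15-12:05, 13:10-13:30

The merged coverage is 04:50-05:05, 07:10-08:15, 12:05-13:10.
Gaps within 04:35-13:30: 04:35-04:50, 05:05-07:10, 08:15-12:05, 13:10-13:30.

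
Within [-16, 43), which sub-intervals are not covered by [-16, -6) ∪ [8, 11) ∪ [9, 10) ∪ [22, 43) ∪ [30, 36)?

Covered (merged): [-16, -6), [8, 11), [22, 43).
Gaps within [-16, 43): [-6, 8), [11, 22).

[-6, 8) ∪ [11, 22)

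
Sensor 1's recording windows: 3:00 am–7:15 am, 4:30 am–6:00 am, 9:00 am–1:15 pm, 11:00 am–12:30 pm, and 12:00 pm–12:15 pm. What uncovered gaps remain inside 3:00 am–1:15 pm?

Covered (merged): 3:00 am–7:15 am, 9:00 am–1:15 pm.
Gaps within 3:00 am–1:15 pm: 7:15 am–9:00 am.

7:15 am–9:00 am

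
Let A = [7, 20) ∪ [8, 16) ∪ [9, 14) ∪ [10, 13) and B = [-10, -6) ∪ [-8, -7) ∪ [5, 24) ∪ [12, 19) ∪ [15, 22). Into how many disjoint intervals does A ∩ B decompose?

A, merged: [7, 20).
B, merged: [-10, -6), [5, 24).
A ∩ B = [7, 20).
That is 1 disjoint piece.

1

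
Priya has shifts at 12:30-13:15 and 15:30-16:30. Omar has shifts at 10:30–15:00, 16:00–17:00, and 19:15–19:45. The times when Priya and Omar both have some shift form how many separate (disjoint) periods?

2

A ∩ B = 12:30-13:15, 16:00-16:30.
That is 2 disjoint pieces.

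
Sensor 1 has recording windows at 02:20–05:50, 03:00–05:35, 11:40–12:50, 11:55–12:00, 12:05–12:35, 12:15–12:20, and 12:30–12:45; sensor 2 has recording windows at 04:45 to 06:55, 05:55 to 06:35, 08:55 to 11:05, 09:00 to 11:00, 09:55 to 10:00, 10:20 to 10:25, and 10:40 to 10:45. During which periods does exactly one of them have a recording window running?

02:20–04:45, 05:50–06:55, 08:55–11:05, 11:40–12:50

A, merged: 02:20–05:50, 11:40–12:50.
B, merged: 04:45–06:55, 08:55–11:05.
Only in the first: 02:20–04:45, 11:40–12:50.
Only in the second: 05:50–06:55, 08:55–11:05.
Together these are the periods covered by exactly one.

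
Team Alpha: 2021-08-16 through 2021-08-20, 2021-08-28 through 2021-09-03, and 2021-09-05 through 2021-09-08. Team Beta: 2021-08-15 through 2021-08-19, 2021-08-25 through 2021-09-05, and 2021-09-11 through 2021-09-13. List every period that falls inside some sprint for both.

2021-08-16 through 2021-08-19, 2021-08-28 through 2021-09-03, 2021-09-05 through 2021-09-05

2021-08-16 through 2021-08-20 ∩ B → 2021-08-16 through 2021-08-19.
2021-08-28 through 2021-09-03 ∩ B → 2021-08-28 through 2021-09-03.
2021-09-05 through 2021-09-08 ∩ B → 2021-09-05 through 2021-09-05.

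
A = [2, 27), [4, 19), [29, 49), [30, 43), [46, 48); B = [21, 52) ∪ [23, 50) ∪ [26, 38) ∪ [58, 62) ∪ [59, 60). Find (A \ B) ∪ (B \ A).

[2, 21) ∪ [27, 29) ∪ [49, 52) ∪ [58, 62)

First set merges to [2, 27), [29, 49).
Second set merges to [21, 52), [58, 62).
A but not B: [2, 21).
B but not A: [27, 29), [49, 52), [58, 62).
Combining gives A △ B.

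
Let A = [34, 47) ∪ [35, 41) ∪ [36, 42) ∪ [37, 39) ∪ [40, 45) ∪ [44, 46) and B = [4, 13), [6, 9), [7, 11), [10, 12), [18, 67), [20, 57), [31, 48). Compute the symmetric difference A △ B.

Merge the first list: [34, 47).
Merge the second list: [4, 13), [18, 67).
A \ B = none.
B \ A = [4, 13), [18, 34), [47, 67).
Union of the two gives the symmetric difference.

[4, 13) ∪ [18, 34) ∪ [47, 67)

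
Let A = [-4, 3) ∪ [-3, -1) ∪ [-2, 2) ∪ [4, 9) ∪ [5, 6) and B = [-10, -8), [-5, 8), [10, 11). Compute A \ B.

[8, 9)

Merge the first list: [-4, 3), [4, 9).
[-4, 3): entirely removed.
[4, 9) \ B = [8, 9).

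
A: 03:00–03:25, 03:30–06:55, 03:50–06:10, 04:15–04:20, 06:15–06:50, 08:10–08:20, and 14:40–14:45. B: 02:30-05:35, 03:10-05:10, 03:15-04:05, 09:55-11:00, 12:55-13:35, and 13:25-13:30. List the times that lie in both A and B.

Merge the first list: 03:00–03:25, 03:30–06:55, 08:10–08:20, 14:40–14:45.
Merge the second list: 02:30–05:35, 09:55–11:00, 12:55–13:35.
03:00–03:25 meets the second set on 03:00–03:25.
03:30–06:55 meets the second set on 03:30–05:35.
08:10–08:20: no overlap with the second set.
14:40–14:45: no overlap with the second set.

03:00–03:25, 03:30–05:35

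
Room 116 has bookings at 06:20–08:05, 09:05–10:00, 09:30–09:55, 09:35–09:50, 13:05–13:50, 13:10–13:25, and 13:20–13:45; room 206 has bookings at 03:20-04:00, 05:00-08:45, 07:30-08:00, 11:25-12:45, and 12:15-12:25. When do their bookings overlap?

06:20–08:05

Merge the first list: 06:20–08:05, 09:05–10:00, 13:05–13:50.
Merge the second list: 03:20–04:00, 05:00–08:45, 11:25–12:45.
06:20–08:05 meets the second set on 06:20–08:05.
09:05–10:00: no overlap with the second set.
13:05–13:50: no overlap with the second set.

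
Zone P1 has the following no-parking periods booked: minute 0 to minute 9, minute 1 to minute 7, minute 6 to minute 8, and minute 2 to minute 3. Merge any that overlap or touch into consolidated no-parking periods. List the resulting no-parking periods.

minute 0 to minute 9

Sort by start: minute 0 to minute 9, minute 1 to minute 7, minute 2 to minute 3, minute 6 to minute 8.
minute 1 to minute 7 overlaps/touches minute 0 to minute 9 → extend to minute 0 to minute 9.
minute 2 to minute 3 overlaps/touches minute 0 to minute 9 → extend to minute 0 to minute 9.
minute 6 to minute 8 overlaps/touches minute 0 to minute 9 → extend to minute 0 to minute 9.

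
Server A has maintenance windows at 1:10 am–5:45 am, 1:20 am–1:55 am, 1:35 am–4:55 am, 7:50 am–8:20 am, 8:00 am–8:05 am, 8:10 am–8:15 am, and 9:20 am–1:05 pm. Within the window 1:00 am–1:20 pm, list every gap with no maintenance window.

The merged coverage is 1:10 am-5:45 am, 7:50 am-8:20 am, 9:20 am-1:05 pm.
Gaps within 1:00 am-1:20 pm: 1:00 am-1:10 am, 5:45 am-7:50 am, 8:20 am-9:20 am, 1:05 pm-1:20 pm.

1:00 am-1:10 am, 5:45 am-7:50 am, 8:20 am-9:20 am, 1:05 pm-1:20 pm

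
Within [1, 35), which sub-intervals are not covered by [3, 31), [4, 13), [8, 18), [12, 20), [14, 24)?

Covered (merged): [3, 31).
Complement within [1, 35): [1, 3), [31, 35).

[1, 3) ∪ [31, 35)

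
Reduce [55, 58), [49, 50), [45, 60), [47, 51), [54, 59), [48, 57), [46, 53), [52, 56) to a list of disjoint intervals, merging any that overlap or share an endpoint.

Sort by start: [45, 60), [46, 53), [47, 51), [48, 57), [49, 50), [52, 56), [54, 59), [55, 58).
[46, 53) overlaps/touches [45, 60) → extend to [45, 60).
[47, 51) overlaps/touches [45, 60) → extend to [45, 60).
[48, 57) overlaps/touches [45, 60) → extend to [45, 60).
[49, 50) overlaps/touches [45, 60) → extend to [45, 60).
[52, 56) overlaps/touches [45, 60) → extend to [45, 60).
[54, 59) overlaps/touches [45, 60) → extend to [45, 60).
[55, 58) overlaps/touches [45, 60) → extend to [45, 60).

[45, 60)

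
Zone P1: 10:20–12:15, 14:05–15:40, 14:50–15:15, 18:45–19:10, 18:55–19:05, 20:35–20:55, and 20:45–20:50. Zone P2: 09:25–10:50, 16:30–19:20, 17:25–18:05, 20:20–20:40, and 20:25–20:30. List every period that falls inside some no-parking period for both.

10:20–10:50, 18:45–19:10, 20:35–20:40

First set merges to 10:20–12:15, 14:05–15:40, 18:45–19:10, 20:35–20:55.
Second set merges to 09:25–10:50, 16:30–19:20, 20:20–20:40.
10:20–12:15 meets the second set on 10:20–10:50.
14:05–15:40: no overlap with the second set.
18:45–19:10 meets the second set on 18:45–19:10.
20:35–20:55 meets the second set on 20:35–20:40.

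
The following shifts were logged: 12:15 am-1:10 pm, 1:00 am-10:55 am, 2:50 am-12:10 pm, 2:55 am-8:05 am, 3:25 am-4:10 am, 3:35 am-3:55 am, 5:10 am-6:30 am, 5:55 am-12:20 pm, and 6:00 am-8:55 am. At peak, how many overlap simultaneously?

At 6:00 am, 7 of the intervals are simultaneously active.
No point has more.

7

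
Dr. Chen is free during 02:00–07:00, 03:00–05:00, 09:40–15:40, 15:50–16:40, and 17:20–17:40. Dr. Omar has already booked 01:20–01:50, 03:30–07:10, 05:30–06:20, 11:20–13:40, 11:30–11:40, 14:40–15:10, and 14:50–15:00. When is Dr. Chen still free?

A, merged: 02:00–07:00, 09:40–15:40, 15:50–16:40, 17:20–17:40.
B, merged: 01:20–01:50, 03:30–07:10, 11:20–13:40, 14:40–15:10.
02:00–07:00 minus B → 02:00–03:30.
09:40–15:40 minus B → 09:40–11:20, 13:40–14:40, 15:10–15:40.
15:50–16:40: no B overlap → unchanged.
17:20–17:40: no B overlap → unchanged.

02:00–03:30, 09:40–11:20, 13:40–14:40, 15:10–15:40, 15:50–16:40, 17:20–17:40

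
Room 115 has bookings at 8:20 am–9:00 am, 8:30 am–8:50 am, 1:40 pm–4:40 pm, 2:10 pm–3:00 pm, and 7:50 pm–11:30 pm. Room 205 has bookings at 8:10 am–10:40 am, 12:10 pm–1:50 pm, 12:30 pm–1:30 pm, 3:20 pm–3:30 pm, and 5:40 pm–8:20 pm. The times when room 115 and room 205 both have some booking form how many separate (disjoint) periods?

First set merges to 8:20 am–9:00 am, 1:40 pm–4:40 pm, 7:50 pm–11:30 pm.
Second set merges to 8:10 am–10:40 am, 12:10 pm–1:50 pm, 3:20 pm–3:30 pm, 5:40 pm–8:20 pm.
A ∩ B = 8:20 am–9:00 am, 1:40 pm–1:50 pm, 3:20 pm–3:30 pm, 7:50 pm–8:20 pm.
That is 4 disjoint pieces.

4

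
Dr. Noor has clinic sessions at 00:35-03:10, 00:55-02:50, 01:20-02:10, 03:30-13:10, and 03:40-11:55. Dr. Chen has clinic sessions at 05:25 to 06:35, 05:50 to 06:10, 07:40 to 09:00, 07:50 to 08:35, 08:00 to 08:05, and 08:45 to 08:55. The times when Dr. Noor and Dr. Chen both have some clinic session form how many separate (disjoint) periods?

2

First set merges to 00:35–03:10, 03:30–13:10.
Second set merges to 05:25–06:35, 07:40–09:00.
A ∩ B = 05:25–06:35, 07:40–09:00.
That is 2 disjoint pieces.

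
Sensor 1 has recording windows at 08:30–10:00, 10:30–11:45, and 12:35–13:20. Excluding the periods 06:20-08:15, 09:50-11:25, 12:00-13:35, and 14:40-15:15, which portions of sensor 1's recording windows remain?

08:30–10:00 \ B = 08:30–09:50.
10:30–11:45 \ B = 11:25–11:45.
12:35–13:20: entirely removed.

08:30–09:50, 11:25–11:45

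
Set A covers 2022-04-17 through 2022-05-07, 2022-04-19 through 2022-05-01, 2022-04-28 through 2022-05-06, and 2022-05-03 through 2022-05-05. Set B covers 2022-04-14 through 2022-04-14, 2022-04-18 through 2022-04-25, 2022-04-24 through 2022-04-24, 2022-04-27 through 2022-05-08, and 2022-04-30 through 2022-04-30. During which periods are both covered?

2022-04-18 through 2022-04-25, 2022-04-27 through 2022-05-07

Merge the first list: 2022-04-17 through 2022-05-07.
Merge the second list: 2022-04-14 through 2022-04-14, 2022-04-18 through 2022-04-25, 2022-04-27 through 2022-05-08.
2022-04-17 through 2022-05-07 ∩ B → 2022-04-18 through 2022-04-25, 2022-04-27 through 2022-05-07.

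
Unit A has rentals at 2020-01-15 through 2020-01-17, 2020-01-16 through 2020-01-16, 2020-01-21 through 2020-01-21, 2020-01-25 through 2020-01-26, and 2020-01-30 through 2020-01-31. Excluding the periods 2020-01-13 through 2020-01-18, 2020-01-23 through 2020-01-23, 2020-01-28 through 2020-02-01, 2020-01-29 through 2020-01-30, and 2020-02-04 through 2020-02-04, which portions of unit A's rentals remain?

2020-01-21 through 2020-01-21, 2020-01-25 through 2020-01-26

A, merged: 2020-01-15 through 2020-01-17, 2020-01-21 through 2020-01-21, 2020-01-25 through 2020-01-26, 2020-01-30 through 2020-01-31.
B, merged: 2020-01-13 through 2020-01-18, 2020-01-23 through 2020-01-23, 2020-01-28 through 2020-02-01, 2020-02-04 through 2020-02-04.
2020-01-15 through 2020-01-17 lies entirely inside B → drops out.
2020-01-21 through 2020-01-21 is untouched.
2020-01-25 through 2020-01-26 is untouched.
2020-01-30 through 2020-01-31 lies entirely inside B → drops out.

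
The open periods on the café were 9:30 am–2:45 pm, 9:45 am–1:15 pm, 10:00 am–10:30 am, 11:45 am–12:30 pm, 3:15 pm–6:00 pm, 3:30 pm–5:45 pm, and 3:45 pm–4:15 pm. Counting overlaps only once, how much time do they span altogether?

8 h

Merged: 9:30 am–2:45 pm, 3:15 pm–6:00 pm.
Lengths: 5 h 15 min + 2 h 45 min = 8 h.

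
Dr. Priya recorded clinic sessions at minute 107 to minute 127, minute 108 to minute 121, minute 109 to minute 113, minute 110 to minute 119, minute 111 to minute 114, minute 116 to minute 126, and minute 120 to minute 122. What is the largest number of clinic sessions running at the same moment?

Sweep endpoints in order; track running count of active intervals.
Peak of 5 reached at minute 111.

5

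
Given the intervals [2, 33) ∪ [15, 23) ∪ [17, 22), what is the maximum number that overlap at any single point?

3

Sweep endpoints in order; track running count of active intervals.
Peak of 3 reached at 17.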